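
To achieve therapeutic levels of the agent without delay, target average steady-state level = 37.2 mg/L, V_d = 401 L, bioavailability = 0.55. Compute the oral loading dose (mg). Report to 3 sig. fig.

LD = Css × Vd / F = 37.2 × 401 / 0.55 = 27120 mg

27100 mg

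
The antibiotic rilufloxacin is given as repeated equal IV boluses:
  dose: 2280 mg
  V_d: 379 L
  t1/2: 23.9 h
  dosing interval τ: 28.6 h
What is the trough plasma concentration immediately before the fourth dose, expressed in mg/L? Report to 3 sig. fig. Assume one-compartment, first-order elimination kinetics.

C₀ per dose = Dose / Vd = 2280 / 379 = 6.016 mg/L
k = ln2 / t½ = 0.693147 / 23.9 = 0.02900 h⁻¹
Fraction remaining after one interval: r = e^(−kτ) = e^(−0.02900 × 28.6) = 0.4363
Before dose 4, 3 doses have been given (aged 1τ, 2τ, 3τ).
C_trough = C₀ × (r + r² + … + r^3) = C₀ × r(1−r^3)/(1−r)
        = 6.016 × 0.4363 × (1 − 0.08305) / (1 − 0.4363) = 4.270 mg/L

4.27 mg/L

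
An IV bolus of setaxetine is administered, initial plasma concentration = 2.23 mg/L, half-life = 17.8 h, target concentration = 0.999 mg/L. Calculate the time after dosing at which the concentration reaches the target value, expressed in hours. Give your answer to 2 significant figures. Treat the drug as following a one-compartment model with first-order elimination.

21 h

k = ln2 / t½ = 0.693147 / 17.8 = 0.03894 h⁻¹
t = ln(C₀ / C) / k = ln(2.230 / 0.999) / 0.03894
  = ln(2.232) / 0.03894 = 0.8029 / 0.03894 = 20.62 h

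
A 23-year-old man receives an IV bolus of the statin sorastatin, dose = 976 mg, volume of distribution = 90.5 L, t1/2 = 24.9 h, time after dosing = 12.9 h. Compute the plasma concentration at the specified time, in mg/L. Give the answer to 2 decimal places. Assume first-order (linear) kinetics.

C₀ = Dose / Vd = 976.0 / 90.5 = 10.78 mg/L
k = ln2 / t½ = 0.693147 / 24.9 = 0.02784 h⁻¹
C = C₀ · e^(−k·t) = 10.78 × e^(−0.02784 × 12.9)
  = 10.78 × 0.6983 = 7.528 mg/L

7.53 mg/L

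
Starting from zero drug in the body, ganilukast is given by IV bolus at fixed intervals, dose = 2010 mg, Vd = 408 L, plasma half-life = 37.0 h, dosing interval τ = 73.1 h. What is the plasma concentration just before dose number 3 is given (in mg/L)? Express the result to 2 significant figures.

1.6 mg/L

C₀ per dose = Dose / Vd = 2010 / 408 = 4.926 mg/L
k = ln2 / t½ = 0.693147 / 37.0 = 0.01873 h⁻¹
Fraction remaining after one interval: r = e^(−kτ) = e^(−0.01873 × 73.1) = 0.2543
Before dose 3, 2 doses have been given (aged 1τ, 2τ).
C_trough = C₀ × (r + r²) = 4.926 × (0.2543 + 0.06467) = 1.571 mg/L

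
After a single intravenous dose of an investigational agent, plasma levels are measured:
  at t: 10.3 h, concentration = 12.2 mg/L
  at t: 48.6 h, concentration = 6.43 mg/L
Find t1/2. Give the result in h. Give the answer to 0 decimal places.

41 h

k = ln(C₁/C₂) / (t₂ − t₁) = ln(12.2/6.43) / (48.6 − 10.3)
  = 0.6405 / 38.30 = 0.01672 h⁻¹
t½ = ln2 / k = 0.693147 / 0.01672 = 41.46 h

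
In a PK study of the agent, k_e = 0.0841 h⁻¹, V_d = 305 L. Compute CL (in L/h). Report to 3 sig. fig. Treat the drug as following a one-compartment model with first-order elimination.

25.7 L/h

CL = k × Vd = 0.0841 × 305 = 25.65 L/h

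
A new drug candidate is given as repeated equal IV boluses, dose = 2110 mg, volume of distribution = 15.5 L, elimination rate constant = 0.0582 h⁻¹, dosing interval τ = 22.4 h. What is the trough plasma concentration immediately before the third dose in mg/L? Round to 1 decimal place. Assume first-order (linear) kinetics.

C₀ per dose = Dose / Vd = 2110 / 15.5 = 136.1 mg/L
Fraction remaining after one interval: r = e^(−kτ) = e^(−0.05820 × 22.4) = 0.2715
Before dose 3, 2 doses have been given (aged 1τ, 2τ).
C_trough = C₀ × (r + r²) = 136.1 × (0.2715 + 0.07371) = 46.98 mg/L

47.0 mg/L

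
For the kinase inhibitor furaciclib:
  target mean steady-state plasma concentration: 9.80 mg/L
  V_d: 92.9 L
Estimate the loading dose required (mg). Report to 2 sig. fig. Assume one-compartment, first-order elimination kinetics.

910 mg

LD = Css × Vd = 9.80 × 92.9 = 910.4 mg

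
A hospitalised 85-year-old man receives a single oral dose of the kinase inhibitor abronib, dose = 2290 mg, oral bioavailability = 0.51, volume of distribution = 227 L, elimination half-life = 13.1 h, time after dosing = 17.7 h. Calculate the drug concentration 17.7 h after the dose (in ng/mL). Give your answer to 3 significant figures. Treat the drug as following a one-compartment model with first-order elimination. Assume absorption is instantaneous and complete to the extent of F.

Amount reaching circulation = F × Dose = 0.51 × 2290 = 1168 mg
C₀ = F·Dose / Vd = 1168 / 227 = 5.145 mg/L
k = ln2 / t½ = 0.693147 / 13.1 = 0.05291 h⁻¹
C = C₀ · e^(−k·t) = 5.145 × e^(−0.05291 × 17.7)
  = 5.145 × 0.3920 = 2.017 mg/L
Convert: 2.017 mg/L × 1000 = 2017 ng/mL

2020 ng/mL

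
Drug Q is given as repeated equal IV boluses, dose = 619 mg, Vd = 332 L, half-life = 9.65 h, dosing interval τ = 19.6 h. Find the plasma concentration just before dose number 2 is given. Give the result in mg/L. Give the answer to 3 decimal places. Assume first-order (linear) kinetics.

C₀ per dose = Dose / Vd = 619 / 332 = 1.864 mg/L
k = ln2 / t½ = 0.693147 / 9.65 = 0.07183 h⁻¹
Fraction remaining after one interval: r = e^(−kτ) = e^(−0.07183 × 19.6) = 0.2447
Before dose 2, 1 dose has been given (aged 1τ).
C_trough = C₀ × r = 1.864 × 0.2447 = 0.4561 mg/L

0.456 mg/L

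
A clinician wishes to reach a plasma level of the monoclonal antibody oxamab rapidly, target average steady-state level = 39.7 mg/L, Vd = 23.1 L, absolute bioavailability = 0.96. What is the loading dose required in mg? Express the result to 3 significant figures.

955 mg

LD = Css × Vd / F = 39.7 × 23.1 / 0.96 = 955.3 mg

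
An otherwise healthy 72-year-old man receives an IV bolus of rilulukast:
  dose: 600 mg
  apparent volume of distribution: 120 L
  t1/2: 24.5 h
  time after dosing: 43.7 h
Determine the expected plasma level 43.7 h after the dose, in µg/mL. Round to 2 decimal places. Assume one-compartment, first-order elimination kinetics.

1.45 µg/mL

C₀ = Dose / Vd = 600.0 / 120 = 5.000 mg/L
k = ln2 / t½ = 0.693147 / 24.5 = 0.02829 h⁻¹
C = C₀ · e^(−k·t) = 5.000 × e^(−0.02829 × 43.7)
  = 5.000 × 0.2905 = 1.453 mg/L
(1.453 mg/L = 1.453 µg/mL)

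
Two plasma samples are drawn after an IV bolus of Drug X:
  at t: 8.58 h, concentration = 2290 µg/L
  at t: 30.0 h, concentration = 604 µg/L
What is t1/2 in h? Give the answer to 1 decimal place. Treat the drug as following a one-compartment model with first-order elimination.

11.1 h

k = ln(C₁/C₂) / (t₂ − t₁) = ln(2290/604) / (30.0 − 8.58)
  = 1.333 / 21.42 = 0.06223 h⁻¹
t½ = ln2 / k = 0.693147 / 0.06223 = 11.14 h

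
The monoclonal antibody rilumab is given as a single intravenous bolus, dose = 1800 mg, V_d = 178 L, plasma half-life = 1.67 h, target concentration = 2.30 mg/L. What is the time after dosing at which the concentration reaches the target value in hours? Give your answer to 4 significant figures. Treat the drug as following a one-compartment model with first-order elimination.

C₀ = Dose / Vd = 1800 / 178 = 10.11 mg/L
k = ln2 / t½ = 0.693147 / 1.67 = 0.4151 h⁻¹
t = ln(C₀ / C) / k = ln(10.11 / 2.30) / 0.4151
  = ln(4.396) / 0.4151 = 1.481 / 0.4151 = 3.568 h

3.568 h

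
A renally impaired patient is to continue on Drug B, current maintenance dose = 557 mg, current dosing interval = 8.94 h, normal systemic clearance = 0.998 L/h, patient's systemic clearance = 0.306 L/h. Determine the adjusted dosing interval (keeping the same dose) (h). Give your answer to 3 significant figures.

To keep the same average steady-state level, dosing rate must scale with clearance.
CL ratio = 0.306 / 0.998 = 0.3066
New interval (same dose) = 8.94 / 0.3066 = 29.16 h

29.2 h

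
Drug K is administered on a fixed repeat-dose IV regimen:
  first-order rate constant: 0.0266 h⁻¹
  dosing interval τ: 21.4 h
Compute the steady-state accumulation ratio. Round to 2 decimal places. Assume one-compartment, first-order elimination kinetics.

e^(−kτ) = e^(−0.02660 × 21.4) = 0.5660
Accumulation ratio R = 1 / (1 − e^(−kτ)) = 1 / (1 − 0.5660) = 2.304

2.30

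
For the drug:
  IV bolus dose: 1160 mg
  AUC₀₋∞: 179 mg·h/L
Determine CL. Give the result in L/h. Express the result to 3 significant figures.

CL = Dose / AUC = 1160 / 179 = 6.480 L/h

6.48 L/h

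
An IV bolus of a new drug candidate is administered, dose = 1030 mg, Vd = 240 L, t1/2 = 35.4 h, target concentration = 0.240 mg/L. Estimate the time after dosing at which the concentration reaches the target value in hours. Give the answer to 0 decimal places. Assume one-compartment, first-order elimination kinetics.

147 h

C₀ = Dose / Vd = 1030 / 240 = 4.292 mg/L
k = ln2 / t½ = 0.693147 / 35.4 = 0.01958 h⁻¹
t = ln(C₀ / C) / k = ln(4.292 / 0.240) / 0.01958
  = ln(17.88) / 0.01958 = 2.884 / 0.01958 = 147.3 h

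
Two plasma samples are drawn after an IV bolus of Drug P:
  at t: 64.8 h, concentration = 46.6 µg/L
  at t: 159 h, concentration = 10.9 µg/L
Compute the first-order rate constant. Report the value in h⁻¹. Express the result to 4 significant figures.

0.01542 h⁻¹

k = ln(C₁/C₂) / (t₂ − t₁) = ln(46.6/10.9) / (159 − 64.8)
  = 1.453 / 94.20 = 0.01542 h⁻¹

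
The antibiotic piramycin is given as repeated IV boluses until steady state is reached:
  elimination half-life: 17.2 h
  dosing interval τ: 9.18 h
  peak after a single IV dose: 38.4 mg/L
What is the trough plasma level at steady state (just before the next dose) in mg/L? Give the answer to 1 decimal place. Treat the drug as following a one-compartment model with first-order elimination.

85.8 mg/L

k = ln2 / t½ = 0.693147 / 17.2 = 0.04030 h⁻¹
e^(−kτ) = e^(−0.04030 × 9.18) = 0.6908
Accumulation ratio R = 1 / (1 − e^(−kτ)) = 1 / (1 − 0.6908) = 3.234
Steady-state trough = C₀ × R × e^(−kτ) = 38.4 × 3.234 × 0.6908 = 85.79 mg/L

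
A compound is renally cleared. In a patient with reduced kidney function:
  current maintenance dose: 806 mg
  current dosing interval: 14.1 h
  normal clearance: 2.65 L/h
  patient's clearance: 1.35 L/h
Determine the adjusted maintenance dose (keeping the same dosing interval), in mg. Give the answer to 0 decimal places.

To keep the same average steady-state level, dosing rate must scale with clearance.
CL ratio = 1.35 / 2.65 = 0.5094
New dose (same interval) = 806 × 0.5094 = 410.6 mg

411 mg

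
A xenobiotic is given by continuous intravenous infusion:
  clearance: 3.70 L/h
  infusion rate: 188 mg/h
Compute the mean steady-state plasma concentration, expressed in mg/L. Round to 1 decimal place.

50.8 mg/L

At steady state Css = R₀ / CL = 188 / 3.700 = 50.81 mg/L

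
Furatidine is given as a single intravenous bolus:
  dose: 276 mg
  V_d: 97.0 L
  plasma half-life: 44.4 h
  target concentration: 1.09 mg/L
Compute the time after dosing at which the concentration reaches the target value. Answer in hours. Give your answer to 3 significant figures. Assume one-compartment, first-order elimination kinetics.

61.5 h

C₀ = Dose / Vd = 276.0 / 97.0 = 2.845 mg/L
k = ln2 / t½ = 0.693147 / 44.4 = 0.01561 h⁻¹
t = ln(C₀ / C) / k = ln(2.845 / 1.09) / 0.01561
  = ln(2.610) / 0.01561 = 0.9594 / 0.01561 = 61.46 h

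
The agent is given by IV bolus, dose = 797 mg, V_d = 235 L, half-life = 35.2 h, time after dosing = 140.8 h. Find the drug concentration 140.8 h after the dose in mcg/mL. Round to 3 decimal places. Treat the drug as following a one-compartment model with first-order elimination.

C₀ = Dose / Vd = 797.0 / 235 = 3.391 mg/L
k = ln2 / t½ = 0.693147 / 35.2 = 0.01969 h⁻¹
t / t½ = 140.8 / 35.2 = 4 half-lives
C = C₀ × (1/2)^4 = 3.391 × 0.06250 = 0.2119 mg/L
(0.2119 mg/L = 0.2119 mcg/mL)

0.212 mcg/mL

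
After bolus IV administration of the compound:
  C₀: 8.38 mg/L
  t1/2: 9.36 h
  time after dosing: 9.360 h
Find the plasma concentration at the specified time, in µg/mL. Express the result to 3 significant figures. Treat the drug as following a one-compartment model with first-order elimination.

4.19 µg/mL

k = ln2 / t½ = 0.693147 / 9.36 = 0.07405 h⁻¹
t / t½ = 9.360 / 9.36 = 1 half-lives
C = C₀ × (1/2)^1 = 8.380 × 0.5000 = 4.190 mg/L
(4.190 mg/L = 4.190 µg/mL)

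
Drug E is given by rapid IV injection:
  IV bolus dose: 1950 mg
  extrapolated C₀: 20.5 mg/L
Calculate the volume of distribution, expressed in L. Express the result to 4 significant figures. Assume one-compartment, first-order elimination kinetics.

Vd = Dose / C₀ = 1950 / 20.5 = 95.12 L

95.12 L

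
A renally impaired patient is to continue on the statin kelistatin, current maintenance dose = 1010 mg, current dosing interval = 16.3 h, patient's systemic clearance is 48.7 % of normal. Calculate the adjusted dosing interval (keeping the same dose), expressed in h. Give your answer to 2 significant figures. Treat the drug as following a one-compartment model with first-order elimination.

33 h

To keep the same average steady-state level, dosing rate must scale with clearance.
CL ratio = 48.7 / 100 = 0.4870
New interval (same dose) = 16.3 / 0.4870 = 33.47 h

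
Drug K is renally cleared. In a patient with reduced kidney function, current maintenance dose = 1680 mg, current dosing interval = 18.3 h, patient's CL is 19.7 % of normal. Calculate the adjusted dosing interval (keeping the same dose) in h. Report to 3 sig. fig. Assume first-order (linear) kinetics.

To keep the same average steady-state level, dosing rate must scale with clearance.
CL ratio = 19.7 / 100 = 0.1970
New interval (same dose) = 18.3 / 0.1970 = 92.89 h

92.9 h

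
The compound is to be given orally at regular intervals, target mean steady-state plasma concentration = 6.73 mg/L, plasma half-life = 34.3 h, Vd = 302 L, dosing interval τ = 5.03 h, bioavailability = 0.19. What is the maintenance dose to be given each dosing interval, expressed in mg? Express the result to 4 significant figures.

1087 mg

k = ln2 / t½ = 0.693147 / 34.3 = 0.02021 h⁻¹
CL = k × Vd = 0.02021 × 302 = 6.103 L/h
At steady state, F × (Dose/τ) = Css × CL.
Dose = Css × CL × τ / F = 6.73 × 6.103 × 5.03 / 0.19 = 1087 mg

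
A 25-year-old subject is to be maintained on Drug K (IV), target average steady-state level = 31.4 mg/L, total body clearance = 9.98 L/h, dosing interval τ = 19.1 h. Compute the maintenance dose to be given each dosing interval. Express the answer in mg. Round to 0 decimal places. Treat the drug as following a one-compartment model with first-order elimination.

At steady state, Dose/τ = Css × CL.
Dose = Css × CL × τ = 31.4 × 9.980 × 19.1 = 5985 mg

5985 mg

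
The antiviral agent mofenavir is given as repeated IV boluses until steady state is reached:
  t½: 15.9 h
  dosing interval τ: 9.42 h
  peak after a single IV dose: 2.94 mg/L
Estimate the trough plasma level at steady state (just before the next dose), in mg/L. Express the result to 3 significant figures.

k = ln2 / t½ = 0.693147 / 15.9 = 0.04359 h⁻¹
e^(−kτ) = e^(−0.04359 × 9.42) = 0.6632
Accumulation ratio R = 1 / (1 − e^(−kτ)) = 1 / (1 − 0.6632) = 2.969
Steady-state trough = C₀ × R × e^(−kτ) = 2.94 × 2.969 × 0.6632 = 5.789 mg/L

5.79 mg/L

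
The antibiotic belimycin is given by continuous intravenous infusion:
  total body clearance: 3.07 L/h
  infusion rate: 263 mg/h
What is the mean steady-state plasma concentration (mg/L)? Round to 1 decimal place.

85.7 mg/L

At steady state Css = R₀ / CL = 263 / 3.070 = 85.67 mg/L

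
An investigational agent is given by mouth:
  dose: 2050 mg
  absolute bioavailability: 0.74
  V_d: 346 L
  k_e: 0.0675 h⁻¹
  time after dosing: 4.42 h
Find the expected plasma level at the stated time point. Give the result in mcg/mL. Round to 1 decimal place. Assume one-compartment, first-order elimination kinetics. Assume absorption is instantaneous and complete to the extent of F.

3.3 mcg/mL

Amount reaching circulation = F × Dose = 0.74 × 2050 = 1517 mg
C₀ = F·Dose / Vd = 1517 / 346 = 4.384 mg/L
C = C₀ · e^(−k·t) = 4.384 × e^(−0.06750 × 4.42)
  = 4.384 × 0.7420 = 3.253 mg/L
(3.253 mg/L = 3.253 mcg/mL)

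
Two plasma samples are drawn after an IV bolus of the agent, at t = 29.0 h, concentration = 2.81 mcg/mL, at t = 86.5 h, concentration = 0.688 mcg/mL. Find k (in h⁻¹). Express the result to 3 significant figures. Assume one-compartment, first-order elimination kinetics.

k = ln(C₁/C₂) / (t₂ − t₁) = ln(2.81/0.688) / (86.5 − 29.0)
  = 1.407 / 57.50 = 0.02447 h⁻¹

0.0245 h⁻¹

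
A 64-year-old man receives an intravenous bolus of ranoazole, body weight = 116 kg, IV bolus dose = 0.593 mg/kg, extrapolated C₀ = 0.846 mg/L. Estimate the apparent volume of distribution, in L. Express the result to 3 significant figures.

Dose = 0.593 × 116 = 68.79 mg
Vd = Dose / C₀ = 68.79 / 0.846 = 81.31 L

81.3 L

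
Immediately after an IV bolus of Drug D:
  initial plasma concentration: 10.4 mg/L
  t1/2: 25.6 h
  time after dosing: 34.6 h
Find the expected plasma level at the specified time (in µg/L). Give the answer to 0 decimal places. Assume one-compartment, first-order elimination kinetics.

k = ln2 / t½ = 0.693147 / 25.6 = 0.02708 h⁻¹
C = C₀ · e^(−k·t) = 10.40 × e^(−0.02708 × 34.6)
  = 10.40 × 0.3918 = 4.075 mg/L
Convert: 4.075 mg/L × 1000 = 4075 µg/L

4075 µg/L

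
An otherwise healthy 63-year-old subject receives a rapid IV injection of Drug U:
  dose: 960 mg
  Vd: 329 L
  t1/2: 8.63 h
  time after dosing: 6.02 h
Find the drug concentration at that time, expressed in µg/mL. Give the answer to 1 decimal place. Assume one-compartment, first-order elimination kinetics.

1.8 µg/mL

C₀ = Dose / Vd = 960.0 / 329 = 2.918 mg/L
k = ln2 / t½ = 0.693147 / 8.63 = 0.08032 h⁻¹
C = C₀ · e^(−k·t) = 2.918 × e^(−0.08032 × 6.02)
  = 2.918 × 0.6166 = 1.799 mg/L
(1.799 mg/L = 1.799 µg/mL)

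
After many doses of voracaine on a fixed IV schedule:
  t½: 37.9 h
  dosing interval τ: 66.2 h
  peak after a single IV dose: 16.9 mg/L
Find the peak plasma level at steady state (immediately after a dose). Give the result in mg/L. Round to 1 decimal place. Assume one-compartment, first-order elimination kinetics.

24.1 mg/L

k = ln2 / t½ = 0.693147 / 37.9 = 0.01829 h⁻¹
e^(−kτ) = e^(−0.01829 × 66.2) = 0.2980
Accumulation ratio R = 1 / (1 − e^(−kτ)) = 1 / (1 − 0.2980) = 1.425
Steady-state peak = C₀ × R = 16.9 × 1.425 = 24.08 mg/L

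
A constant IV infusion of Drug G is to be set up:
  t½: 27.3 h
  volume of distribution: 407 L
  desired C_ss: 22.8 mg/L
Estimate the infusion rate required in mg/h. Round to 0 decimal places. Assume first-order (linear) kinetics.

236 mg/h

k = ln2 / t½ = 0.693147 / 27.3 = 0.02539 h⁻¹
CL = k × Vd = 0.02539 × 407 = 10.33 L/h
At steady state, infusion rate R₀ = Css × CL = 22.8 × 10.33 = 235.5 mg/h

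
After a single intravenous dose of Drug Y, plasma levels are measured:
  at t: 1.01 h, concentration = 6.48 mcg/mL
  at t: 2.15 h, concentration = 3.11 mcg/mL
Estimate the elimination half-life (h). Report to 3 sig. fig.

k = ln(C₁/C₂) / (t₂ − t₁) = ln(6.48/3.11) / (2.15 − 1.01)
  = 0.7341 / 1.140 = 0.6439 h⁻¹
t½ = ln2 / k = 0.693147 / 0.6439 = 1.076 h

1.08 h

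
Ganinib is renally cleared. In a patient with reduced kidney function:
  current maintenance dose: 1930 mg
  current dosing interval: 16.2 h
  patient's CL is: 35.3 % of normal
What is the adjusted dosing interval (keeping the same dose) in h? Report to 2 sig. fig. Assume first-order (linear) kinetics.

46 h

To keep the same average steady-state level, dosing rate must scale with clearance.
CL ratio = 35.3 / 100 = 0.3530
New interval (same dose) = 16.2 / 0.3530 = 45.89 h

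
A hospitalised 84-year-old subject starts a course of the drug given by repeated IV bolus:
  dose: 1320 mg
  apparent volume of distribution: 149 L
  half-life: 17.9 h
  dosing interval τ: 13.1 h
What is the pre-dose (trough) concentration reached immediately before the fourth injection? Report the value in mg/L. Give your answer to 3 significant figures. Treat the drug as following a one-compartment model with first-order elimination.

C₀ per dose = Dose / Vd = 1320 / 149 = 8.859 mg/L
k = ln2 / t½ = 0.693147 / 17.9 = 0.03872 h⁻¹
Fraction remaining after one interval: r = e^(−kτ) = e^(−0.03872 × 13.1) = 0.6022
Before dose 4, 3 doses have been given (aged 1τ, 2τ, 3τ).
C_trough = C₀ × (r + r² + … + r^3) = C₀ × r(1−r^3)/(1−r)
        = 8.859 × 0.6022 × (1 − 0.2184) / (1 − 0.6022) = 10.48 mg/L

10.5 mg/L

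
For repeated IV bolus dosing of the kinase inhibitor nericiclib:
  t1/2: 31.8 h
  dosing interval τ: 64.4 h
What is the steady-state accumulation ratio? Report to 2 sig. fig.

1.3

k = ln2 / t½ = 0.693147 / 31.8 = 0.02180 h⁻¹
e^(−kτ) = e^(−0.02180 × 64.4) = 0.2456
Accumulation ratio R = 1 / (1 − e^(−kτ)) = 1 / (1 − 0.2456) = 1.326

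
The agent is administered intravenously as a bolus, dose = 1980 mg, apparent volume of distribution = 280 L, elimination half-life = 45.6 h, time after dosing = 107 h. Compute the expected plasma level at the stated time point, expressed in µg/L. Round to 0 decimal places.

C₀ = Dose / Vd = 1980 / 280 = 7.071 mg/L
k = ln2 / t½ = 0.693147 / 45.6 = 0.01520 h⁻¹
C = C₀ · e^(−k·t) = 7.071 × e^(−0.01520 × 107)
  = 7.071 × 0.1966 = 1.390 mg/L
Convert: 1.390 mg/L × 1000 = 1390 µg/L

1390 µg/L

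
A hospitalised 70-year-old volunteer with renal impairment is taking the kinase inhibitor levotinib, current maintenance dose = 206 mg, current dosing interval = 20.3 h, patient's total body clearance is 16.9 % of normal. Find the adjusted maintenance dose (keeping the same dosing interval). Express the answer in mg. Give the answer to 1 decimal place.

To keep the same average steady-state level, dosing rate must scale with clearance.
CL ratio = 16.9 / 100 = 0.1690
New dose (same interval) = 206 × 0.1690 = 34.81 mg

34.8 mg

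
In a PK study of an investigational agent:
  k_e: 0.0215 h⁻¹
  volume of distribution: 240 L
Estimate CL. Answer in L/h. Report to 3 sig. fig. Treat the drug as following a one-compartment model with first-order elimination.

CL = k × Vd = 0.0215 × 240 = 5.160 L/h

5.16 L/h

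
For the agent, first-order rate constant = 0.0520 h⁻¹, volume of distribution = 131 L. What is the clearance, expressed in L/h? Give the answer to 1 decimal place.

CL = k × Vd = 0.0520 × 131 = 6.812 L/h

6.8 L/h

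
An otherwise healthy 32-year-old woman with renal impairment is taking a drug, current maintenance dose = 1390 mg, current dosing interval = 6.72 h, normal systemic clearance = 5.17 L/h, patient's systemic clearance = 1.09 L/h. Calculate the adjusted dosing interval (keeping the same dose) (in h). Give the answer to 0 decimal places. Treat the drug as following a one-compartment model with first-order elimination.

32 h

To keep the same average steady-state level, dosing rate must scale with clearance.
CL ratio = 1.09 / 5.17 = 0.2108
New interval (same dose) = 6.72 / 0.2108 = 31.88 h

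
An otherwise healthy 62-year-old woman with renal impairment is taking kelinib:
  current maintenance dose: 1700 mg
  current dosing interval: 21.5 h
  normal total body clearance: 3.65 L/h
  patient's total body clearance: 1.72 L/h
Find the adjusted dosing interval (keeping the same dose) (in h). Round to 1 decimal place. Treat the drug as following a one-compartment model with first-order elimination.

To keep the same average steady-state level, dosing rate must scale with clearance.
CL ratio = 1.72 / 3.65 = 0.4712
New interval (same dose) = 21.5 / 0.4712 = 45.63 h

45.6 h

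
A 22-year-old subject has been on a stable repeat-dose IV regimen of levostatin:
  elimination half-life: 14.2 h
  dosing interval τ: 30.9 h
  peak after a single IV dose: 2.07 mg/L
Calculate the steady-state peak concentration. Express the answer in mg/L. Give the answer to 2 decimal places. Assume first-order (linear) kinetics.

k = ln2 / t½ = 0.693147 / 14.2 = 0.04881 h⁻¹
e^(−kτ) = e^(−0.04881 × 30.9) = 0.2213
Accumulation ratio R = 1 / (1 − e^(−kτ)) = 1 / (1 − 0.2213) = 1.284
Steady-state peak = C₀ × R = 2.07 × 1.284 = 2.658 mg/L

2.66 mg/L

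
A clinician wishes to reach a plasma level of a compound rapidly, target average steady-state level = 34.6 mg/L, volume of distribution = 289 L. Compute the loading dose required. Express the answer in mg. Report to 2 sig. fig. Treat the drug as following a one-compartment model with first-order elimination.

LD = Css × Vd = 34.6 × 289 = 9999 mg

10000 mg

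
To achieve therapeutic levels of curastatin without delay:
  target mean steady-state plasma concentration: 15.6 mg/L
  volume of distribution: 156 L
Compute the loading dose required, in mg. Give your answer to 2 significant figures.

LD = Css × Vd = 15.6 × 156 = 2434 mg

2400 mg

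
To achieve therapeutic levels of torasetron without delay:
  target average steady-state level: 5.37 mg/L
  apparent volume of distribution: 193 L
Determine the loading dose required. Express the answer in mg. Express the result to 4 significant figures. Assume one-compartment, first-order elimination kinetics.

LD = Css × Vd = 5.37 × 193 = 1036 mg

1036 mg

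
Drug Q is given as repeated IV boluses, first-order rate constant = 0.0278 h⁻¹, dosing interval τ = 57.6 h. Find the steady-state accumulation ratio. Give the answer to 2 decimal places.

e^(−kτ) = e^(−0.02780 × 57.6) = 0.2016
Accumulation ratio R = 1 / (1 − e^(−kτ)) = 1 / (1 − 0.2016) = 1.253

1.25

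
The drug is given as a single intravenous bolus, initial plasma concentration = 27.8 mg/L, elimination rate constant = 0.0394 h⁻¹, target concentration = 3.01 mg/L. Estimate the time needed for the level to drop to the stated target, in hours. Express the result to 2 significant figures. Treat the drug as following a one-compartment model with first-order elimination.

56 h

t = ln(C₀ / C) / k = ln(27.80 / 3.01) / 0.03940
  = ln(9.236) / 0.03940 = 2.223 / 0.03940 = 56.42 h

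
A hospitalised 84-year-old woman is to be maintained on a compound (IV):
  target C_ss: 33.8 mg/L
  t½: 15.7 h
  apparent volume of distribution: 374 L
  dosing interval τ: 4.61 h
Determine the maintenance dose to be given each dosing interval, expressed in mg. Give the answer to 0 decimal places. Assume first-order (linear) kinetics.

k = ln2 / t½ = 0.693147 / 15.7 = 0.04415 h⁻¹
CL = k × Vd = 0.04415 × 374 = 16.51 L/h
At steady state, Dose/τ = Css × CL.
Dose = Css × CL × τ = 33.8 × 16.51 × 4.61 = 2573 mg

2573 mg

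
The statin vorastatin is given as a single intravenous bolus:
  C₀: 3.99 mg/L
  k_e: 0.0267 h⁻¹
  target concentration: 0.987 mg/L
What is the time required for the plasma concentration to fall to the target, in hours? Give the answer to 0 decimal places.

52 h

t = ln(C₀ / C) / k = ln(3.990 / 0.987) / 0.02670
  = ln(4.043) / 0.02670 = 1.397 / 0.02670 = 52.32 h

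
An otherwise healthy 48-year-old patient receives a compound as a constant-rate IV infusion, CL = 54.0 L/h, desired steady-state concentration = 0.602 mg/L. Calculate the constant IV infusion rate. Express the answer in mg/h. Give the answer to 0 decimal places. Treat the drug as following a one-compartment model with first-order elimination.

At steady state, infusion rate R₀ = Css × CL = 0.602 × 54.00 = 32.51 mg/h

33 mg/h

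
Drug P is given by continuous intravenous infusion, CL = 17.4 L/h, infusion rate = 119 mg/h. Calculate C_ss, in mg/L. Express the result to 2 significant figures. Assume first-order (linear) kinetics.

At steady state Css = R₀ / CL = 119 / 17.40 = 6.839 mg/L

6.8 mg/L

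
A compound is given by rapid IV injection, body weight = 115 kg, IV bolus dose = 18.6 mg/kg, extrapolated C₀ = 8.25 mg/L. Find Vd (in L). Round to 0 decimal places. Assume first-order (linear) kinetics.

Dose = 18.6 × 115 = 2139 mg
Vd = Dose / C₀ = 2139 / 8.25 = 259.3 L

259 L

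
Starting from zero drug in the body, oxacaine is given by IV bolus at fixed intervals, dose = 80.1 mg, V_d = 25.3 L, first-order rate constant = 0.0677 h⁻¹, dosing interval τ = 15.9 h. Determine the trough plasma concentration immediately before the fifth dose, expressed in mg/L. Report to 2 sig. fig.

C₀ per dose = Dose / Vd = 80.1 / 25.3 = 3.166 mg/L
Fraction remaining after one interval: r = e^(−kτ) = e^(−0.06770 × 15.9) = 0.3408
Before dose 5, 4 doses have been given (aged 1τ, 2τ, 3τ, 4τ).
C_trough = C₀ × (r + r² + … + r^4) = C₀ × r(1−r^4)/(1−r)
        = 3.166 × 0.3408 × (1 − 0.01349) / (1 − 0.3408) = 1.615 mg/L

1.6 mg/L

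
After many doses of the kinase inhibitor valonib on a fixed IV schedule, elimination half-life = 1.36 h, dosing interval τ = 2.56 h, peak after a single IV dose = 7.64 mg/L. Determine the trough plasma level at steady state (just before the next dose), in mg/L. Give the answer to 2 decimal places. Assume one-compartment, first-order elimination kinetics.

k = ln2 / t½ = 0.693147 / 1.36 = 0.5097 h⁻¹
e^(−kτ) = e^(−0.5097 × 2.56) = 0.2712
Accumulation ratio R = 1 / (1 − e^(−kτ)) = 1 / (1 − 0.2712) = 1.372
Steady-state trough = C₀ × R × e^(−kτ) = 7.64 × 1.372 × 0.2712 = 2.843 mg/L

2.84 mg/L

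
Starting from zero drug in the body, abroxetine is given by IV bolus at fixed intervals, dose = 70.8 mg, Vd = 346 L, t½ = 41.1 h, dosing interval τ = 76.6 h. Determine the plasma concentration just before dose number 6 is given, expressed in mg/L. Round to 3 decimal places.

0.077 mg/L

C₀ per dose = Dose / Vd = 70.8 / 346 = 0.2046 mg/L
k = ln2 / t½ = 0.693147 / 41.1 = 0.01686 h⁻¹
Fraction remaining after one interval: r = e^(−kτ) = e^(−0.01686 × 76.6) = 0.2749
Before dose 6, 5 doses have been given (aged 1τ, 2τ, 3τ, 4τ, 5τ).
C_trough = C₀ × (r + r² + … + r^5) = C₀ × r(1−r^5)/(1−r)
        = 0.2046 × 0.2749 × (1 − 0.001570) / (1 − 0.2749) = 0.07745 mg/L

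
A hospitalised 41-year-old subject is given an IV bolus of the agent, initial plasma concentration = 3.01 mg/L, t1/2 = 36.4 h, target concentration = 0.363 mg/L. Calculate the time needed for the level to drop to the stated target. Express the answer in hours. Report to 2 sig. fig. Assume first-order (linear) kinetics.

110 h

k = ln2 / t½ = 0.693147 / 36.4 = 0.01904 h⁻¹
t = ln(C₀ / C) / k = ln(3.010 / 0.363) / 0.01904
  = ln(8.292) / 0.01904 = 2.115 / 0.01904 = 111.1 h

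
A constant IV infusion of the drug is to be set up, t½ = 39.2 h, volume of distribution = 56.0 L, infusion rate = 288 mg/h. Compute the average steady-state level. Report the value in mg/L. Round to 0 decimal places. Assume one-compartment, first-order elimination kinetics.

291 mg/L

k = ln2 / t½ = 0.693147 / 39.2 = 0.01768 h⁻¹
CL = k × Vd = 0.01768 × 56.0 = 0.9901 L/h
At steady state Css = R₀ / CL = 288 / 0.9901 = 290.9 mg/L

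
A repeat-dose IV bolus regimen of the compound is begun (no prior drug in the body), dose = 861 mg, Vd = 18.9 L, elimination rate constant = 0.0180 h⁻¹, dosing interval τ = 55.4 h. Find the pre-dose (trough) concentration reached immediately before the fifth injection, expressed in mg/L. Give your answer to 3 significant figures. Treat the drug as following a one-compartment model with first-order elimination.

C₀ per dose = Dose / Vd = 861 / 18.9 = 45.56 mg/L
Fraction remaining after one interval: r = e^(−kτ) = e^(−0.01800 × 55.4) = 0.3689
Before dose 5, 4 doses have been given (aged 1τ, 2τ, 3τ, 4τ).
C_trough = C₀ × (r + r² + … + r^4) = C₀ × r(1−r^4)/(1−r)
        = 45.56 × 0.3689 × (1 − 0.01852) / (1 − 0.3689) = 26.14 mg/L

26.1 mg/L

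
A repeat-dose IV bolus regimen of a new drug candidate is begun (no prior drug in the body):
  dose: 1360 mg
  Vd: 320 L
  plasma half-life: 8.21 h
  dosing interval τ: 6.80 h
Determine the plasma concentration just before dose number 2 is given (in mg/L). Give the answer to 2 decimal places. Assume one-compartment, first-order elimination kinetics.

2.39 mg/L

C₀ per dose = Dose / Vd = 1360 / 320 = 4.250 mg/L
k = ln2 / t½ = 0.693147 / 8.21 = 0.08443 h⁻¹
Fraction remaining after one interval: r = e^(−kτ) = e^(−0.08443 × 6.80) = 0.5632
Before dose 2, 1 dose has been given (aged 1τ).
C_trough = C₀ × r = 4.250 × 0.5632 = 2.394 mg/L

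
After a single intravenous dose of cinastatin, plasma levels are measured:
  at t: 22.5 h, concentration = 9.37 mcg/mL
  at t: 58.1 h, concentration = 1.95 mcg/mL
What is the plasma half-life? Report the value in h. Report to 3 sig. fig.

15.7 h

k = ln(C₁/C₂) / (t₂ − t₁) = ln(9.37/1.95) / (58.1 − 22.5)
  = 1.570 / 35.60 = 0.04410 h⁻¹
t½ = ln2 / k = 0.693147 / 0.04410 = 15.72 h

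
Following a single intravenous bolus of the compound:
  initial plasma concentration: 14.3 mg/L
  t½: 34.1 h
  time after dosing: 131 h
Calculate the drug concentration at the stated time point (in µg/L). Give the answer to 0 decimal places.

k = ln2 / t½ = 0.693147 / 34.1 = 0.02033 h⁻¹
C = C₀ · e^(−k·t) = 14.30 × e^(−0.02033 × 131)
  = 14.30 × 0.06972 = 0.9970 mg/L
Convert: 0.9970 mg/L × 1000 = 997.0 µg/L

997 µg/L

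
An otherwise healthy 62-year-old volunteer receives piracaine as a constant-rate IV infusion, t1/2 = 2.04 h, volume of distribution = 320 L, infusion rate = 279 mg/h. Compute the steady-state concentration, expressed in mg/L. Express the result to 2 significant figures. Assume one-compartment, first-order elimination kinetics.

k = ln2 / t½ = 0.693147 / 2.04 = 0.3398 h⁻¹
CL = k × Vd = 0.3398 × 320 = 108.7 L/h
At steady state Css = R₀ / CL = 279 / 108.7 = 2.567 mg/L

2.6 mg/L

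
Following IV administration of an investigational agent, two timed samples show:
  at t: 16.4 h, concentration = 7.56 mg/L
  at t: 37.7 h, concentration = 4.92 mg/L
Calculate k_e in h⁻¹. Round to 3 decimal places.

k = ln(C₁/C₂) / (t₂ − t₁) = ln(7.56/4.92) / (37.7 − 16.4)
  = 0.4296 / 21.30 = 0.02017 h⁻¹

0.020 h⁻¹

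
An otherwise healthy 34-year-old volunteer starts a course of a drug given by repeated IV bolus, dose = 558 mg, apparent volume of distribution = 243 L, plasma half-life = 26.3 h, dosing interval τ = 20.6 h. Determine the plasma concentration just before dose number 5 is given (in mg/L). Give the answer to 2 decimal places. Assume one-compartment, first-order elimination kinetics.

2.82 mg/L

C₀ per dose = Dose / Vd = 558 / 243 = 2.296 mg/L
k = ln2 / t½ = 0.693147 / 26.3 = 0.02636 h⁻¹
Fraction remaining after one interval: r = e^(−kτ) = e^(−0.02636 × 20.6) = 0.5810
Before dose 5, 4 doses have been given (aged 1τ, 2τ, 3τ, 4τ).
C_trough = C₀ × (r + r² + … + r^4) = C₀ × r(1−r^4)/(1−r)
        = 2.296 × 0.5810 × (1 − 0.1139) / (1 − 0.5810) = 2.821 mg/L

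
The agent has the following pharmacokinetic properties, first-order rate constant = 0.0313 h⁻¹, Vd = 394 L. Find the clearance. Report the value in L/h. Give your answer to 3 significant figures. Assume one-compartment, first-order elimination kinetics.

12.3 L/h

CL = k × Vd = 0.0313 × 394 = 12.33 L/h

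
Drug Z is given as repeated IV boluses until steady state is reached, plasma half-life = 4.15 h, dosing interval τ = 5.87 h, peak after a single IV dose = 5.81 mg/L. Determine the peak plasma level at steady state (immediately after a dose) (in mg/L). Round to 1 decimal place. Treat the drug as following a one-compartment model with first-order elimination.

9.3 mg/L

k = ln2 / t½ = 0.693147 / 4.15 = 0.1670 h⁻¹
e^(−kτ) = e^(−0.1670 × 5.87) = 0.3752
Accumulation ratio R = 1 / (1 − e^(−kτ)) = 1 / (1 − 0.3752) = 1.601
Steady-state peak = C₀ × R = 5.81 × 1.601 = 9.302 mg/L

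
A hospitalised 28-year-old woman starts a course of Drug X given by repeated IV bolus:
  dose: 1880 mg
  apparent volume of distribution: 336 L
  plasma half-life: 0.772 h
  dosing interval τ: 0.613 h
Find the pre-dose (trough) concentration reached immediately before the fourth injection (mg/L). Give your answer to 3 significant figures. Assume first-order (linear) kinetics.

6.16 mg/L

C₀ per dose = Dose / Vd = 1880 / 336 = 5.595 mg/L
k = ln2 / t½ = 0.693147 / 0.772 = 0.8979 h⁻¹
Fraction remaining after one interval: r = e^(−kτ) = e^(−0.8979 × 0.613) = 0.5767
Before dose 4, 3 doses have been given (aged 1τ, 2τ, 3τ).
C_trough = C₀ × (r + r² + … + r^3) = C₀ × r(1−r^3)/(1−r)
        = 5.595 × 0.5767 × (1 − 0.1918) / (1 − 0.5767) = 6.161 mg/L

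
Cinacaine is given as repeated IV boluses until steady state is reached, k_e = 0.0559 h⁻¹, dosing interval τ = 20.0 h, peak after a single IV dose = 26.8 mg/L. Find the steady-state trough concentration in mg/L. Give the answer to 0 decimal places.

13 mg/L

e^(−kτ) = e^(−0.05590 × 20.0) = 0.3269
Accumulation ratio R = 1 / (1 − e^(−kτ)) = 1 / (1 − 0.3269) = 1.486
Steady-state trough = C₀ × R × e^(−kτ) = 26.8 × 1.486 × 0.3269 = 13.02 mg/L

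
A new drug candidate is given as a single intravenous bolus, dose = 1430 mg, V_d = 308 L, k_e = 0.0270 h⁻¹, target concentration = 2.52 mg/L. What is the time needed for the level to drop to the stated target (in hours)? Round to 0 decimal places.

23 h

C₀ = Dose / Vd = 1430 / 308 = 4.643 mg/L
t = ln(C₀ / C) / k = ln(4.643 / 2.52) / 0.02700
  = ln(1.842) / 0.02700 = 0.6109 / 0.02700 = 22.63 h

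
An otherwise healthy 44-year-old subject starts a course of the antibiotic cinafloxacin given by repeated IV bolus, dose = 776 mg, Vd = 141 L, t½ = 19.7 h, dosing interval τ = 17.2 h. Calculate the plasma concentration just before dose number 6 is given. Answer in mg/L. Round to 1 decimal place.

C₀ per dose = Dose / Vd = 776 / 141 = 5.504 mg/L
k = ln2 / t½ = 0.693147 / 19.7 = 0.03519 h⁻¹
Fraction remaining after one interval: r = e^(−kτ) = e^(−0.03519 × 17.2) = 0.5459
Before dose 6, 5 doses have been given (aged 1τ, 2τ, 3τ, 4τ, 5τ).
C_trough = C₀ × (r + r² + … + r^5) = C₀ × r(1−r^5)/(1−r)
        = 5.504 × 0.5459 × (1 − 0.04848) / (1 − 0.5459) = 6.296 mg/L

6.3 mg/L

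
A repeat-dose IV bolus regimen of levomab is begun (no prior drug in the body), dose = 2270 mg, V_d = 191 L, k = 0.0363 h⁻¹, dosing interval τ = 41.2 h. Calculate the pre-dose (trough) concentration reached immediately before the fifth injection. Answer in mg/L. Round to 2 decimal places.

C₀ per dose = Dose / Vd = 2270 / 191 = 11.88 mg/L
Fraction remaining after one interval: r = e^(−kτ) = e^(−0.03630 × 41.2) = 0.2241
Before dose 5, 4 doses have been given (aged 1τ, 2τ, 3τ, 4τ).
C_trough = C₀ × (r + r² + … + r^4) = C₀ × r(1−r^4)/(1−r)
        = 11.88 × 0.2241 × (1 − 0.002522) / (1 − 0.2241) = 3.423 mg/L

3.42 mg/L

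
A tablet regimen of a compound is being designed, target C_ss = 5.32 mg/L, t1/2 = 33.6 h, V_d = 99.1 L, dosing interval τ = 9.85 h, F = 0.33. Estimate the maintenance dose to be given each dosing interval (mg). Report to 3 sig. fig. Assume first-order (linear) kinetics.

k = ln2 / t½ = 0.693147 / 33.6 = 0.02063 h⁻¹
CL = k × Vd = 0.02063 × 99.1 = 2.044 L/h
At steady state, F × (Dose/τ) = Css × CL.
Dose = Css × CL × τ / F = 5.32 × 2.044 × 9.85 / 0.33 = 324.6 mg

325 mg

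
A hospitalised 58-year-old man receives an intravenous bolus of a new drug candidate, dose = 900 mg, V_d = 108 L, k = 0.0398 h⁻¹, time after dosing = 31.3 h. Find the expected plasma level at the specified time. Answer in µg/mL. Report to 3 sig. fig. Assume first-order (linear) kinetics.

2.40 µg/mL

C₀ = Dose / Vd = 900.0 / 108 = 8.333 mg/L
C = C₀ · e^(−k·t) = 8.333 × e^(−0.03980 × 31.3)
  = 8.333 × 0.2877 = 2.397 mg/L
(2.397 mg/L = 2.397 µg/mL)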